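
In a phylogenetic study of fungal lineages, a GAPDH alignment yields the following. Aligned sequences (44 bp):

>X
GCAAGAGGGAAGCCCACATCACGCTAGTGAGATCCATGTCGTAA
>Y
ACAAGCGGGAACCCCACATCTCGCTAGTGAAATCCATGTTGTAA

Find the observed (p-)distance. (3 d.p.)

The sequences differ at 6 of 44 positions (sites 1, 6, 12, 21, 31, 40).
p = 6/44 = 0.136363… ≈ 0.136 (to 3 d.p.).

0.136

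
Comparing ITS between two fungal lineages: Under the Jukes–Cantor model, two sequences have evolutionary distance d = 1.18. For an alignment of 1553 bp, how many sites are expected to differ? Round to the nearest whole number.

923

Invert JC69: p = (3/4)(1 − e^(−4d/3)) = 0.75 × (1 − e^(-1.573333)) = 0.75 × (1 − 0.207353) = 0.594485.
Expected differing sites = pL ≈ 0.594485 × 1553 = 923.235205 ≈ 923.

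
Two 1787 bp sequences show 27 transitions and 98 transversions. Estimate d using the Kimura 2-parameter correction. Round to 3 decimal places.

P = 27/1787 ≈ 0.015109 and Q = 98/1787 ≈ 0.054841.
Under the Kimura two-parameter model, d = −½ ln(1 − 2P − Q) − ¼ ln(1 − 2Q).
1 − 2P − Q = 0.914941, giving −½ ln(0.914941) = 0.044448.
1 − 2Q = 0.890318, giving −¼ ln(0.890318) = 0.029044.
d = 0.044448 + 0.029044 = 0.073492.

0.073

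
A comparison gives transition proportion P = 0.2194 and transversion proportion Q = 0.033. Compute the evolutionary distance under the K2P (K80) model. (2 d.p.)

0.34

Under the Kimura two-parameter model, d = −½ ln(1 − 2P − Q) − ¼ ln(1 − 2Q).
1 − 2P − Q = 0.5282, giving −½ ln(0.5282) = 0.319140.
1 − 2Q = 0.934, giving −¼ ln(0.934) = 0.017070.
d = 0.319140 + 0.017070 = 0.336210.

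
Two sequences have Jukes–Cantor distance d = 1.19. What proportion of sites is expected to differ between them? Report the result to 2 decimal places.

p = (3/4)(1 − e^(−4d/3)) = 0.75 × (1 − e^(-1.586667)) = 0.75 × (1 − 0.204606) = 0.596546.

0.60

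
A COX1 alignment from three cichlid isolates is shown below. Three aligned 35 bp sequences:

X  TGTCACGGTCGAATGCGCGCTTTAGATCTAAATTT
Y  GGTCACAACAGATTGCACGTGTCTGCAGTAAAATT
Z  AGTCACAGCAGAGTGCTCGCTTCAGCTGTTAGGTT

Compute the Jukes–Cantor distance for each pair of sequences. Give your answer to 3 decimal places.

d(X,Y) = 0.635, d(X,Z) = 0.458, d(Y,Z) = 0.407

X–Y: 15/35 sites differ → p ≈ 0.428571, d = −0.75 ln(1 − 0.571428) = 0.635472 ≈ 0.635.
X–Z: 12/35 sites differ → p ≈ 0.342857, d = −0.75 ln(1 − 0.457143) = 0.458182 ≈ 0.458.
Y–Z: 11/35 sites differ → p ≈ 0.314286, d = −0.75 ln(1 − 0.419048) = 0.407315 ≈ 0.407.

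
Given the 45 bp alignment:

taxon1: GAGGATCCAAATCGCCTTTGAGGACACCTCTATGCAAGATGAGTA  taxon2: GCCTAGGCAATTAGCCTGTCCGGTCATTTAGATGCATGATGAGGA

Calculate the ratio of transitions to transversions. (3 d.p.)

Transitions are A↔G and C↔T; transversions are all other mismatches.
Transitions: 2. Transversions: 15.
R = 2/15 = 0.133333… ≈ 0.133 (to 3 d.p.).

0.133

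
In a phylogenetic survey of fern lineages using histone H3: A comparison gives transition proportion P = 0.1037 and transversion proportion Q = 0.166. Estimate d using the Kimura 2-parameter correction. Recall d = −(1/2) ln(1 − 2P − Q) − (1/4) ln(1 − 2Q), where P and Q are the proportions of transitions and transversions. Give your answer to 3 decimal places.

0.335

Under the Kimura two-parameter model, d = −½ ln(1 − 2P − Q) − ¼ ln(1 − 2Q).
1 − 2P − Q = 0.6266, giving −½ ln(0.6266) = 0.233723.
1 − 2Q = 0.668, giving −¼ ln(0.668) = 0.100867.
d = 0.233723 + 0.100867 = 0.334590.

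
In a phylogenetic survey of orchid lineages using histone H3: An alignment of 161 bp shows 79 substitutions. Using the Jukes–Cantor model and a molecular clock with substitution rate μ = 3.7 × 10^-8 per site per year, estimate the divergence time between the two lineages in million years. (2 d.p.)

p = 79/161 ≈ 0.490683.
d = −(3/4) ln(1 − 4p/3) = −0.75 ln(1 − 0.654244) = −0.75 ln(0.345756)
  = −0.75 × (-1.062022) = 0.796517 substitutions/site.
Under a molecular clock d = 2μt, so t = d/(2μ) = 0.796517 / (2 × 3.7 × 10^-8) = 10.76 million years.

10.76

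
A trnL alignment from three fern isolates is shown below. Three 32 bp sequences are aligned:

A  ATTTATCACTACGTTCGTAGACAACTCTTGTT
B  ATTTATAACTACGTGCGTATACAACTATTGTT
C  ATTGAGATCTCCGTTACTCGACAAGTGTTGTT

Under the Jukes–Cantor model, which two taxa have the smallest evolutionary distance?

A and B

A–B: 4/32 differ, p = 0.125, d = 0.137.
A–C: 10/32 differ, p = 0.313, d = 0.404.
B–C: 11/32 differ, p = 0.344, d = 0.460.
The smallest distance is between A and B.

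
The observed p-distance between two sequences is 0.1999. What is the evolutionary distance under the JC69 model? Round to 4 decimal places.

0.2325

d = −(3/4) ln(1 − 4p/3) = −0.75 ln(1 − 0.266533) = −0.75 ln(0.733467)
  = −0.75 × (-0.309973) = 0.232480 substitutions/site.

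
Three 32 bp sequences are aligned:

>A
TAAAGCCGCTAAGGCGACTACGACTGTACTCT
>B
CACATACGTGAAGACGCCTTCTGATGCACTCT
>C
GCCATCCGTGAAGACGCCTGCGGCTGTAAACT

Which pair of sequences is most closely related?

A–B: 13/32 differ, p = 0.406, d = 0.585.
A–C: 12/32 differ, p = 0.375, d = 0.520.
B–C: 9/32 differ, p = 0.281, d = 0.353.
The smallest distance is between B and C.

B and C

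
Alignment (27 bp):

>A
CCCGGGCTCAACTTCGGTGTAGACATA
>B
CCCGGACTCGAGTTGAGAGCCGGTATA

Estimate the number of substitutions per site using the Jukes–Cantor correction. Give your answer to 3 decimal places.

The sequences differ at 10 of 27 sites (6, 10, 12, 15, 16, 18, 20, 21, 23, 24), so p = 10/27 ≈ 0.37037.
d = −(3/4) ln(1 − 4p/3) = −0.75 ln(1 − 0.493827) = −0.75 ln(0.506173)
  = −0.75 × (-0.680877) = 0.510658 substitutions/site.

0.511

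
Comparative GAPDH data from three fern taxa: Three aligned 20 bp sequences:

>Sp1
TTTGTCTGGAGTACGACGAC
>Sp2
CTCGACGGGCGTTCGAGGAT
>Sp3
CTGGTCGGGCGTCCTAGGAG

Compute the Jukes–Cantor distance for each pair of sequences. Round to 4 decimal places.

d(Sp1,Sp2) = 0.5716, d(Sp1,Sp3) = 0.5716, d(Sp2,Sp3) = 0.3041

Sp1–Sp2: 8/20 sites differ → p = 0.4, d = −0.75 ln(1 − 0.533333) = 0.571605 ≈ 0.5716.
Sp1–Sp3: 8/20 sites differ → p = 0.4, d = −0.75 ln(1 − 0.533333) = 0.571605 ≈ 0.5716.
Sp2–Sp3: 5/20 sites differ → p = 0.25, d = −0.75 ln(1 − 0.333333) = 0.304098 ≈ 0.3041.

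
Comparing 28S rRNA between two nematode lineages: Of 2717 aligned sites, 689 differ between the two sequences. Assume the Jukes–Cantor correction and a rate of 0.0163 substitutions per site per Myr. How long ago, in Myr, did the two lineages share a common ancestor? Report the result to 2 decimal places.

p = 689/2717 ≈ 0.253589.
d = −(3/4) ln(1 − 4p/3) = −0.75 ln(1 − 0.338119) = −0.75 ln(0.661881)
  = −0.75 × (-0.412669) = 0.309502 substitutions/site.
Under a molecular clock d = 2μt, so t = d/(2μ) = 0.309502 / (2 × 0.0163) = 9.49 Myr.

9.49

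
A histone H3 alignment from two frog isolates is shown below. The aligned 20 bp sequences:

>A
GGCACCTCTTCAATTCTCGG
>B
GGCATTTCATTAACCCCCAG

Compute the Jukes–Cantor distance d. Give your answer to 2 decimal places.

0.57

The sequences differ at 8 of 20 sites (5, 6, 9, 11, 14, 15, 17, 19), so p = 8/20 = 0.4.
d = −(3/4) ln(1 − 4p/3) = −0.75 ln(1 − 0.533333) = −0.75 ln(0.466667)
  = −0.75 × (-0.762139) = 0.571604 substitutions/site.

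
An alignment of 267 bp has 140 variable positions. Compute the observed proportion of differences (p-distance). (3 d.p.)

0.524

p = 140/267 = 0.524344… ≈ 0.524 (to 3 d.p.).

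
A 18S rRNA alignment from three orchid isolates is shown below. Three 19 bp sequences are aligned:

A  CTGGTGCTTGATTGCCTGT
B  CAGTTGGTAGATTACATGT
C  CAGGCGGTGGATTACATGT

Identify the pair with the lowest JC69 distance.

A–B: 6/19 differ, p = 0.316, d = 0.410.
A–C: 6/19 differ, p = 0.316, d = 0.410.
B–C: 3/19 differ, p = 0.158, d = 0.177.
The smallest distance is between B and C.

B and C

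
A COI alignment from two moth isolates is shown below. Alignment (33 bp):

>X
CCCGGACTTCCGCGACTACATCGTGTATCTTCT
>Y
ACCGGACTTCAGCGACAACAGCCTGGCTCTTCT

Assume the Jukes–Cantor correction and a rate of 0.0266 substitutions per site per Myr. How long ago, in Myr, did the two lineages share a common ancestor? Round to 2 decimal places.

The sequences differ at 7 of 33 sites (1, 11, 17, 21, 23, 26, 27), so p = 7/33 ≈ 0.212121.
d = −(3/4) ln(1 − 4p/3) = −0.75 ln(1 − 0.282828) = −0.75 ln(0.717172)
  = −0.75 × (-0.332440) = 0.249330 substitutions/site.
Under a molecular clock d = 2μt, so t = d/(2μ) = 0.249330 / (2 × 0.0266) = 4.69 Myr.

4.69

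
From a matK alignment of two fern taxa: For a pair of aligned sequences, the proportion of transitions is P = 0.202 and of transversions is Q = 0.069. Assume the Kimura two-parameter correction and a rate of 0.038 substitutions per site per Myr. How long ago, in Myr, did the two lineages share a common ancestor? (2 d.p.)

4.70

Under the Kimura two-parameter model, d = −½ ln(1 − 2P − Q) − ¼ ln(1 − 2Q).
1 − 2P − Q = 0.527, giving −½ ln(0.527) = 0.320277.
1 − 2Q = 0.862, giving −¼ ln(0.862) = 0.037125.
d = 0.320277 + 0.037125 = 0.357402.
Under a molecular clock d = 2μt, so t = d/(2μ) = 0.357402 / (2 × 0.038) = 4.70 Myr.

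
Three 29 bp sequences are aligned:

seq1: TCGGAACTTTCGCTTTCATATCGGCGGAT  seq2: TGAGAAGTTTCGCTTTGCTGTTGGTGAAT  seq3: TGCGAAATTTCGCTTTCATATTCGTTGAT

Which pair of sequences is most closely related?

seq1–seq2: 9/29 differ, p = 0.310, d = 0.401.
seq1–seq3: 7/29 differ, p = 0.241, d = 0.291.
seq2–seq3: 8/29 differ, p = 0.276, d = 0.344.
The smallest distance is between seq1 and seq3.

seq1 and seq3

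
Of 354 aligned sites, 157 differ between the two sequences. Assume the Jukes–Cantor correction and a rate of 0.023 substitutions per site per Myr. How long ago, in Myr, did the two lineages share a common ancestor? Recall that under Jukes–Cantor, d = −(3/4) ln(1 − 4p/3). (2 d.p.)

p = 157/354 ≈ 0.443503.
d = −(3/4) ln(1 − 4p/3) = −0.75 ln(1 − 0.591337) = −0.75 ln(0.408663)
  = −0.75 × (-0.894864) = 0.671148 substitutions/site.
Under a molecular clock d = 2μt, so t = d/(2μ) = 0.671148 / (2 × 0.023) = 14.59 Myr.

14.59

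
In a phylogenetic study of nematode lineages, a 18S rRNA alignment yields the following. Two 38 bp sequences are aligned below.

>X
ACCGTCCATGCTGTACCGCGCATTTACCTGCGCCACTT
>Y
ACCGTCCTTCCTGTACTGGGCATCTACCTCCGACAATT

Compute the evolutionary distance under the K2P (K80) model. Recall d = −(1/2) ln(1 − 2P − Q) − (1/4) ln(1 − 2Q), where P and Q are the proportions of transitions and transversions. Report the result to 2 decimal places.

Of 38 sites, 2 differences are transitions and 6 are transversions, so P = 2/38 ≈ 0.052632 and Q = 6/38 ≈ 0.157895.
Under the Kimura two-parameter model, d = −½ ln(1 − 2P − Q) − ¼ ln(1 − 2Q).
1 − 2P − Q = 0.736841, giving −½ ln(0.736841) = 0.152692.
1 − 2Q = 0.68421, giving −¼ ln(0.68421) = 0.094873.
d = 0.152692 + 0.094873 = 0.247565.

0.25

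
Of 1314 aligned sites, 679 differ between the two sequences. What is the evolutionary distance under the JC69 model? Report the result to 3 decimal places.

0.876

p = 679/1314 ≈ 0.516743.
d = −(3/4) ln(1 − 4p/3) = −0.75 ln(1 − 0.688991) = −0.75 ln(0.311009)
  = −0.75 × (-1.167933) = 0.875950 substitutions/site.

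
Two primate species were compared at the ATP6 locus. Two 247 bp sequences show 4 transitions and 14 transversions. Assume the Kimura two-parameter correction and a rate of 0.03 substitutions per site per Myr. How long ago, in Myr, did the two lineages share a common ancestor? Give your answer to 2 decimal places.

1.28

P = 4/247 ≈ 0.016194 and Q = 14/247 ≈ 0.05668.
Under the Kimura two-parameter model, d = −½ ln(1 − 2P − Q) − ¼ ln(1 − 2Q).
1 − 2P − Q = 0.910932, giving −½ ln(0.910932) = 0.046644.
1 − 2Q = 0.88664, giving −¼ ln(0.88664) = 0.030079.
d = 0.046644 + 0.030079 = 0.076723.
Under a molecular clock d = 2μt, so t = d/(2μ) = 0.076723 / (2 × 0.03) = 1.28 Myr.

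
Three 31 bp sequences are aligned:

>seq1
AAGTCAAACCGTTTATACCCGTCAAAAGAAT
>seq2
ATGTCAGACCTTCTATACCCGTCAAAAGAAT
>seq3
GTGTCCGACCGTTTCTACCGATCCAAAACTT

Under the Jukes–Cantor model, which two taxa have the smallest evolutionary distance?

seq1 and seq2

seq1–seq2: 4/31 differ, p = 0.129, d = 0.142.
seq1–seq3: 11/31 differ, p = 0.355, d = 0.481.
seq2–seq3: 11/31 differ, p = 0.355, d = 0.481.
The smallest distance is between seq1 and seq2.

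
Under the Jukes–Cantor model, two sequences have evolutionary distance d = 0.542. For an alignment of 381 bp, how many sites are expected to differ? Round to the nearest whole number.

147

Invert JC69: p = (3/4)(1 − e^(−4d/3)) = 0.75 × (1 − e^(-0.722667)) = 0.75 × (1 − 0.485456) = 0.385908.
Expected differing sites = pL ≈ 0.385908 × 381 = 147.030948 ≈ 147.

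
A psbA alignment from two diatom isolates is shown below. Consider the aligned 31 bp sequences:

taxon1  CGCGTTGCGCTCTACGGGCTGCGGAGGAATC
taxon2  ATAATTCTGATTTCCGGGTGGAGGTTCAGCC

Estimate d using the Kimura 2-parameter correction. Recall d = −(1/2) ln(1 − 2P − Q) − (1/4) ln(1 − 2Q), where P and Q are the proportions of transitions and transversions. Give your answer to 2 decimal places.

Of 31 sites, 6 differences are transitions and 11 are transversions, so P = 6/31 ≈ 0.193548 and Q = 11/31 ≈ 0.354839.
Under the Kimura two-parameter model, d = −½ ln(1 − 2P − Q) − ¼ ln(1 − 2Q).
1 − 2P − Q = 0.258065, giving −½ ln(0.258065) = 0.677272.
1 − 2Q = 0.290322, giving −¼ ln(0.290322) = 0.309191.
d = 0.677272 + 0.309191 = 0.986463.

0.99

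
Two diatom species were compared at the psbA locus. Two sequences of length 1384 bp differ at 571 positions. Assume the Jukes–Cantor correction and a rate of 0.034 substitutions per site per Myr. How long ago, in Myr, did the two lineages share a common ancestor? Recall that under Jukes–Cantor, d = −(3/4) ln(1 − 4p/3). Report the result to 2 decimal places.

p = 571/1384 ≈ 0.412572.
d = −(3/4) ln(1 − 4p/3) = −0.75 ln(1 − 0.550096) = −0.75 ln(0.449904)
  = −0.75 × (-0.798721) = 0.599041 substitutions/site.
Under a molecular clock d = 2μt, so t = d/(2μ) = 0.599041 / (2 × 0.034) = 8.81 Myr.

8.81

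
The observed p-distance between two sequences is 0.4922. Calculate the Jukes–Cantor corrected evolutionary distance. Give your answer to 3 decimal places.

d = −(3/4) ln(1 − 4p/3) = −0.75 ln(1 − 0.656267) = −0.75 ln(0.343733)
  = −0.75 × (-1.067890) = 0.800918 substitutions/site.

0.801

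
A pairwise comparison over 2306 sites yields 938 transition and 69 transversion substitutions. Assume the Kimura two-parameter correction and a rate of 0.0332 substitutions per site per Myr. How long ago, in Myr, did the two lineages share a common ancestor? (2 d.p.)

14.20

P = 938/2306 ≈ 0.406765 and Q = 69/2306 ≈ 0.029922.
Under the Kimura two-parameter model, d = −½ ln(1 − 2P − Q) − ¼ ln(1 − 2Q).
1 − 2P − Q = 0.156548, giving −½ ln(0.156548) = 0.927196.
1 − 2Q = 0.940156, giving −¼ ln(0.940156) = 0.015427.
d = 0.927196 + 0.015427 = 0.942623.
Under a molecular clock d = 2μt, so t = d/(2μ) = 0.942623 / (2 × 0.0332) = 14.20 Myr.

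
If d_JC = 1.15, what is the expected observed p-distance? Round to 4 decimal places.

p = (3/4)(1 − e^(−4d/3)) = 0.75 × (1 − e^(-1.533333)) = 0.75 × (1 − 0.215815) = 0.588139.

0.5881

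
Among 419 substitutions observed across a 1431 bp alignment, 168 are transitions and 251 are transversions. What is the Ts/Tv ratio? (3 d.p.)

0.669

R = 168/251 = 0.669322… ≈ 0.669 (to 3 d.p.).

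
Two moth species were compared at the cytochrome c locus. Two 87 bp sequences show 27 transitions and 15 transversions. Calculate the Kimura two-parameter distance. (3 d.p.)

0.893

P = 27/87 ≈ 0.310345 and Q = 15/87 ≈ 0.172414.
Under the Kimura two-parameter model, d = −½ ln(1 − 2P − Q) − ¼ ln(1 − 2Q).
1 − 2P − Q = 0.206896, giving −½ ln(0.206896) = 0.787770.
1 − 2Q = 0.655172, giving −¼ ln(0.655172) = 0.105714.
d = 0.787770 + 0.105714 = 0.893484.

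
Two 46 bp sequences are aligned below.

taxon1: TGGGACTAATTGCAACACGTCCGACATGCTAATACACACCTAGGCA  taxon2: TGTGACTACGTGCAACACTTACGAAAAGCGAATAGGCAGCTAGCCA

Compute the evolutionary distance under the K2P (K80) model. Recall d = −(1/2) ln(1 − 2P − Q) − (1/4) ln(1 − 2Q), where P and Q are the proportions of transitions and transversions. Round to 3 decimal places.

Of 46 sites, 1 differences are transitions and 11 are transversions, so P = 1/46 ≈ 0.021739 and Q = 11/46 ≈ 0.23913.
Under the Kimura two-parameter model, d = −½ ln(1 − 2P − Q) − ¼ ln(1 − 2Q).
1 − 2P − Q = 0.717392, giving −½ ln(0.717392) = 0.166066.
1 − 2Q = 0.52174, giving −¼ ln(0.52174) = 0.162646.
d = 0.166066 + 0.162646 = 0.328712.

0.329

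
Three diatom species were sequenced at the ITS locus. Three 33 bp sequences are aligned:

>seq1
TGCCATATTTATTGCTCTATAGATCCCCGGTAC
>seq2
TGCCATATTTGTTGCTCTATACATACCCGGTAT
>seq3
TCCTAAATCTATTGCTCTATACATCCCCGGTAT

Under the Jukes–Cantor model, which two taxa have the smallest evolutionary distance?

seq1 and seq2

seq1–seq2: 4/33 differ, p = 0.121, d = 0.132.
seq1–seq3: 6/33 differ, p = 0.182, d = 0.208.
seq2–seq3: 6/33 differ, p = 0.182, d = 0.208.
The smallest distance is between seq1 and seq2.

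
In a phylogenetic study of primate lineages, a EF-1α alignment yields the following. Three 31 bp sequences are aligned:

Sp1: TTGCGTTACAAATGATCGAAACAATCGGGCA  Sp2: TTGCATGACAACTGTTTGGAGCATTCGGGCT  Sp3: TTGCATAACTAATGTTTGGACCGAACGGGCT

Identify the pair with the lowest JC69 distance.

Sp1–Sp2: 9/31 differ, p = 0.290, d = 0.367.
Sp1–Sp3: 10/31 differ, p = 0.323, d = 0.422.
Sp2–Sp3: 7/31 differ, p = 0.226, d = 0.269.
The smallest distance is between Sp2 and Sp3.

Sp2 and Sp3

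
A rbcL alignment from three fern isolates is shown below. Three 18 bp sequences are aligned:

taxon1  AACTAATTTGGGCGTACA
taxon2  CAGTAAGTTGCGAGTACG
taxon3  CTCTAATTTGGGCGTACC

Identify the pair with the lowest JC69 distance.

taxon1 and taxon3

taxon1–taxon2: 6/18 differ, p = 0.333, d = 0.441.
taxon1–taxon3: 3/18 differ, p = 0.167, d = 0.188.
taxon2–taxon3: 6/18 differ, p = 0.333, d = 0.441.
The smallest distance is between taxon1 and taxon3.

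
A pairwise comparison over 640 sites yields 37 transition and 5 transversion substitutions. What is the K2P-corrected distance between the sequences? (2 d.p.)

0.07

P = 37/640 ≈ 0.057813 and Q = 5/640 ≈ 0.007813.
Under the Kimura two-parameter model, d = −½ ln(1 − 2P − Q) − ¼ ln(1 − 2Q).
1 − 2P − Q = 0.876561, giving −½ ln(0.876561) = 0.065874.
1 − 2Q = 0.984374, giving −¼ ln(0.984374) = 0.003937.
d = 0.065874 + 0.003937 = 0.069811.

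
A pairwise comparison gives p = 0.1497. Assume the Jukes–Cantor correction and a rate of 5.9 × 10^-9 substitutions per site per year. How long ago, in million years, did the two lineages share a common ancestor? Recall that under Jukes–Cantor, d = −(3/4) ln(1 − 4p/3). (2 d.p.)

d = −(3/4) ln(1 − 4p/3) = −0.75 ln(1 − 0.1996) = −0.75 ln(0.8004)
  = −0.75 × (-0.222644) = 0.166983 substitutions/site.
Under a molecular clock d = 2μt, so t = d/(2μ) = 0.166983 / (2 × 5.9 × 10^-9) = 14.15 million years.

14.15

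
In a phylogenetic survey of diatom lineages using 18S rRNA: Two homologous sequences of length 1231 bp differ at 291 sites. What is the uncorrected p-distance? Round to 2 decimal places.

0.24

p = 291/1231 = 0.236393… ≈ 0.24 (to 2 d.p.).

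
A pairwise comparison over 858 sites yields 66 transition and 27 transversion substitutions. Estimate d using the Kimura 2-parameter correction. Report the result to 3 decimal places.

P = 66/858 ≈ 0.076923 and Q = 27/858 ≈ 0.031469.
Under the Kimura two-parameter model, d = −½ ln(1 − 2P − Q) − ¼ ln(1 − 2Q).
1 − 2P − Q = 0.814685, giving −½ ln(0.814685) = 0.102477.
1 − 2Q = 0.937062, giving −¼ ln(0.937062) = 0.016251.
d = 0.102477 + 0.016251 = 0.118728.

0.119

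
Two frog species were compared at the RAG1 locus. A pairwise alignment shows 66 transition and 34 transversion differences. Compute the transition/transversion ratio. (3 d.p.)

1.941

R = 66/34 = 1.941176… ≈ 1.941 (to 3 d.p.).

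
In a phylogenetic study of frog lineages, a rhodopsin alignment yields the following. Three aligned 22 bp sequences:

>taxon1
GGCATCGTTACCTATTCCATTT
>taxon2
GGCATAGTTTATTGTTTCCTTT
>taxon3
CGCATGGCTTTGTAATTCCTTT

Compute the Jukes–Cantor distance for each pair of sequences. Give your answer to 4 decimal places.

d(taxon1,taxon2) = 0.4141, d(taxon1,taxon3) = 0.5913, d(taxon2,taxon3) = 0.4141

taxon1–taxon2: 7/22 sites differ → p ≈ 0.318182, d = −0.75 ln(1 − 0.424243) = 0.414052 ≈ 0.4141.
taxon1–taxon3: 9/22 sites differ → p ≈ 0.409091, d = −0.75 ln(1 − 0.545455) = 0.591344 ≈ 0.5913.
taxon2–taxon3: 7/22 sites differ → p ≈ 0.318182, d = −0.75 ln(1 − 0.424243) = 0.414052 ≈ 0.4141.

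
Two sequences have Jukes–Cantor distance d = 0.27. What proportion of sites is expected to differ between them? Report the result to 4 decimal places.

p = (3/4)(1 − e^(−4d/3)) = 0.75 × (1 − e^(-0.36)) = 0.75 × (1 − 0.697676) = 0.226743.

0.2267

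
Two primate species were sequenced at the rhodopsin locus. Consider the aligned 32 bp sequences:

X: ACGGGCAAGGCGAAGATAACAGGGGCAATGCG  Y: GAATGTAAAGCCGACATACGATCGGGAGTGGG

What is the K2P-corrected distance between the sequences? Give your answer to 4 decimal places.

0.8268

Of 32 sites, 6 differences are transitions and 10 are transversions, so P = 6/32 = 0.1875 and Q = 10/32 = 0.3125.
Under the Kimura two-parameter model, d = −½ ln(1 − 2P − Q) − ¼ ln(1 − 2Q).
1 − 2P − Q = 0.3125, giving −½ ln(0.3125) = 0.581575.
1 − 2Q = 0.375, giving −¼ ln(0.375) = 0.245207.
d = 0.581575 + 0.245207 = 0.826782.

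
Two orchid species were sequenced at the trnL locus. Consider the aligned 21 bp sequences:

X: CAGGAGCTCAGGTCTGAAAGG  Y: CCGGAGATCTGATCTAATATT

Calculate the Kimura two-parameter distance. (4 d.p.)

0.5351

Of 21 sites, 2 differences are transitions and 6 are transversions, so P = 2/21 ≈ 0.095238 and Q = 6/21 ≈ 0.285714.
Under the Kimura two-parameter model, d = −½ ln(1 − 2P − Q) − ¼ ln(1 − 2Q).
1 − 2P − Q = 0.52381, giving −½ ln(0.52381) = 0.323313.
1 − 2Q = 0.428572, giving −¼ ln(0.428572) = 0.211824.
d = 0.323313 + 0.211824 = 0.535137.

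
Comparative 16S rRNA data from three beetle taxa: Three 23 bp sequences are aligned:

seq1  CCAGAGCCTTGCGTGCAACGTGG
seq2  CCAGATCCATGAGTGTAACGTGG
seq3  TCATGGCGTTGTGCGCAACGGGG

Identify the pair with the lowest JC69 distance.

seq1 and seq2

seq1–seq2: 4/23 differ, p = 0.174, d = 0.198.
seq1–seq3: 7/23 differ, p = 0.304, d = 0.390.
seq2–seq3: 10/23 differ, p = 0.435, d = 0.650.
The smallest distance is between seq1 and seq2.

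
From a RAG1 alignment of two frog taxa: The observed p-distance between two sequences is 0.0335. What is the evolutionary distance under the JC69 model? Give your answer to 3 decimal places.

0.034

d = −(3/4) ln(1 − 4p/3) = −0.75 ln(1 − 0.044667) = −0.75 ln(0.955333)
  = −0.75 × (-0.045695) = 0.034271 substitutions/site.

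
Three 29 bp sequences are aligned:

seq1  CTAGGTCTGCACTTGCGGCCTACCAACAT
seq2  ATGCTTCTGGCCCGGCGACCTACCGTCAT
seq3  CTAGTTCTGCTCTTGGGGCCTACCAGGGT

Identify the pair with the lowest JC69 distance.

seq1 and seq3

seq1–seq2: 11/29 differ, p = 0.379, d = 0.529.
seq1–seq3: 6/29 differ, p = 0.207, d = 0.242.
seq2–seq3: 13/29 differ, p = 0.448, d = 0.683.
The smallest distance is between seq1 and seq3.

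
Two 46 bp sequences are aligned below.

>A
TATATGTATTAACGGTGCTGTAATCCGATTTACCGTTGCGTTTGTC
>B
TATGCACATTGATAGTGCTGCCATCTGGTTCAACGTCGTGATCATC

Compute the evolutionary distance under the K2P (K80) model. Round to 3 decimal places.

0.667

Of 46 sites, 15 differences are transitions and 3 are transversions, so P = 15/46 ≈ 0.326087 and Q = 3/46 ≈ 0.065217.
Under the Kimura two-parameter model, d = −½ ln(1 − 2P − Q) − ¼ ln(1 − 2Q).
1 − 2P − Q = 0.282609, giving −½ ln(0.282609) = 0.631845.
1 − 2Q = 0.869566, giving −¼ ln(0.869566) = 0.034940.
d = 0.631845 + 0.034940 = 0.666785.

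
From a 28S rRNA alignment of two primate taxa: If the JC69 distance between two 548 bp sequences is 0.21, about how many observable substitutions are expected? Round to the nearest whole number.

Invert JC69: p = (3/4)(1 − e^(−4d/3)) = 0.75 × (1 − e^(-0.28)) = 0.75 × (1 − 0.755784) = 0.183162.
Expected differing sites = pL ≈ 0.183162 × 548 = 100.372776 ≈ 100.

100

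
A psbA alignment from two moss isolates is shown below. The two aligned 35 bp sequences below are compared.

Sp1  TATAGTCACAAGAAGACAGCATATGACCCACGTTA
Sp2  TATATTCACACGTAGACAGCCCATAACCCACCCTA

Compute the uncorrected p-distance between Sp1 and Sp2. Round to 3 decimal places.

0.229

The sequences differ at 8 of 35 positions (sites 5, 11, 13, 21, 22, 25, 32, 33).
p = 8/35 = 0.228571… ≈ 0.229 (to 3 d.p.).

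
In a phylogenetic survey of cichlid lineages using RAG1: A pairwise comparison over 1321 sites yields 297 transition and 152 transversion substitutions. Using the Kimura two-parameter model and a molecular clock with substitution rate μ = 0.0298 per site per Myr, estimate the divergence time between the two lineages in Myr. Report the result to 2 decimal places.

P = 297/1321 ≈ 0.22483 and Q = 152/1321 ≈ 0.115064.
Under the Kimura two-parameter model, d = −½ ln(1 − 2P − Q) − ¼ ln(1 − 2Q).
1 − 2P − Q = 0.435276, giving −½ ln(0.435276) = 0.415887.
1 − 2Q = 0.769872, giving −¼ ln(0.769872) = 0.065383.
d = 0.415887 + 0.065383 = 0.481270.
Under a molecular clock d = 2μt, so t = d/(2μ) = 0.481270 / (2 × 0.0298) = 8.08 Myr.

8.08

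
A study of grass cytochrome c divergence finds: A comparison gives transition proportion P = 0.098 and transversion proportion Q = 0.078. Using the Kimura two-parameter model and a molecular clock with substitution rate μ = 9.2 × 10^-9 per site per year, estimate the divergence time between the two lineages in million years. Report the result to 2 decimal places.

Under the Kimura two-parameter model, d = −½ ln(1 − 2P − Q) − ¼ ln(1 − 2Q).
1 − 2P − Q = 0.726, giving −½ ln(0.726) = 0.160103.
1 − 2Q = 0.844, giving −¼ ln(0.844) = 0.042401.
d = 0.160103 + 0.042401 = 0.202504.
Under a molecular clock d = 2μt, so t = d/(2μ) = 0.202504 / (2 × 9.2 × 10^-9) = 11.01 million years.

11.01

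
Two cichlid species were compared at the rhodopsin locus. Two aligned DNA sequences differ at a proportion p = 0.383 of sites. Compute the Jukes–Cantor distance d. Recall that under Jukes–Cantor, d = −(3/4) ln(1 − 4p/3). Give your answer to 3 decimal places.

d = −(3/4) ln(1 − 4p/3) = −0.75 ln(1 − 0.510667) = −0.75 ln(0.489333)
  = −0.75 × (-0.714712) = 0.536034 substitutions/site.

0.536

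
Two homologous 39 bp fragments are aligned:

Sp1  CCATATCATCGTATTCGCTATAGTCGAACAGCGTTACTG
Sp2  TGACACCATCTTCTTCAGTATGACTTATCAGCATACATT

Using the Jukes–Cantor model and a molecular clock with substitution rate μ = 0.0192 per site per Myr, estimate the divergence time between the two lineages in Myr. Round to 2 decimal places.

20.48

The sequences differ at 19 of 39 sites, so p = 19/39 ≈ 0.487179.
d = −(3/4) ln(1 − 4p/3) = −0.75 ln(1 − 0.649572) = −0.75 ln(0.350428)
  = −0.75 × (-1.048600) = 0.786450 substitutions/site.
Under a molecular clock d = 2μt, so t = d/(2μ) = 0.786450 / (2 × 0.0192) = 20.48 Myr.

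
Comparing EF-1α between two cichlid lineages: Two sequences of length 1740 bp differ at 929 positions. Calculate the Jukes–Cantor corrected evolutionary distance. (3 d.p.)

p = 929/1740 ≈ 0.533908.
d = −(3/4) ln(1 − 4p/3) = −0.75 ln(1 − 0.711877) = −0.75 ln(0.288123)
  = −0.75 × (-1.244368) = 0.933276 substitutions/site.

0.933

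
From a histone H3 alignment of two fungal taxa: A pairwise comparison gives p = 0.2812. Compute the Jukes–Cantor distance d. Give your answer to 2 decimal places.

0.35

d = −(3/4) ln(1 − 4p/3) = −0.75 ln(1 − 0.374933) = −0.75 ln(0.625067)
  = −0.75 × (-0.469896) = 0.352422 substitutions/site.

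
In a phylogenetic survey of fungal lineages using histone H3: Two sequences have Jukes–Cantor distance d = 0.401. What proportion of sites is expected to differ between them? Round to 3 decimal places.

p = (3/4)(1 − e^(−4d/3)) = 0.75 × (1 − e^(-0.534667)) = 0.75 × (1 − 0.585864) = 0.310602.

0.311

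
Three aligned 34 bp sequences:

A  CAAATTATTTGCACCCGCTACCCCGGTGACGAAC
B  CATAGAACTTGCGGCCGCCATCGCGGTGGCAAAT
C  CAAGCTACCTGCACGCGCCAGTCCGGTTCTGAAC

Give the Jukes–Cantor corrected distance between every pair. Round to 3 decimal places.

d(A,B) = 0.477, d(A,C) = 0.423, d(B,C) = 0.741

A–B: 12/34 sites differ → p ≈ 0.352941, d = −0.75 ln(1 − 0.470588) = 0.476991 ≈ 0.477.
A–C: 11/34 sites differ → p ≈ 0.323529, d = −0.75 ln(1 − 0.431372) = 0.423397 ≈ 0.423.
B–C: 16/34 sites differ → p ≈ 0.470588, d = −0.75 ln(1 − 0.627451) = 0.740540 ≈ 0.741.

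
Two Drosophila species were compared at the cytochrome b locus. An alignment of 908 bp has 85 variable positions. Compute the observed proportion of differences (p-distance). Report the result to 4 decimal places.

0.0936

p = 85/908 = 0.093612… ≈ 0.0936 (to 4 d.p.).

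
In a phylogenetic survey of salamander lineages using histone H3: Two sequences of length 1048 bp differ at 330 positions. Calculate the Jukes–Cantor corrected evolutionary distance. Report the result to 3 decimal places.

0.408

p = 330/1048 ≈ 0.314885.
d = −(3/4) ln(1 − 4p/3) = −0.75 ln(1 − 0.419847) = −0.75 ln(0.580153)
  = −0.75 × (-0.544463) = 0.408347 substitutions/site.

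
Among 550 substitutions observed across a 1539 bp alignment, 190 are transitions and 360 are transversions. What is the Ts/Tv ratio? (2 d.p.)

R = 190/360 = 0.527777… ≈ 0.53 (to 2 d.p.).

0.53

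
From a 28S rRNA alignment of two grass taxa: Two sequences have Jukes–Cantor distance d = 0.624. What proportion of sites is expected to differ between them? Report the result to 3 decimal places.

0.424

p = (3/4)(1 − e^(−4d/3)) = 0.75 × (1 − e^(-0.832)) = 0.75 × (1 − 0.435178) = 0.423617.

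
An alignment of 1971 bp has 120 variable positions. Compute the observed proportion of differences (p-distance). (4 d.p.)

0.0609

p = 120/1971 = 0.060882… ≈ 0.0609 (to 4 d.p.).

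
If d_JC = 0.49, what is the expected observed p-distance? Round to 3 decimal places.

p = (3/4)(1 − e^(−4d/3)) = 0.75 × (1 − e^(-0.653333)) = 0.75 × (1 − 0.520309) = 0.359768.

0.360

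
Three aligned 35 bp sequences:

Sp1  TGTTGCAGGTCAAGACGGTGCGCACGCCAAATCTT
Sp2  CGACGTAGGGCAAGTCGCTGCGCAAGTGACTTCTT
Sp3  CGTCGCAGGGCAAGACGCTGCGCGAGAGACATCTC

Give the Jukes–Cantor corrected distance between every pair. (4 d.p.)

Sp1–Sp2: 12/35 sites differ → p ≈ 0.342857, d = −0.75 ln(1 − 0.457143) = 0.458182 ≈ 0.4582.
Sp1–Sp3: 10/35 sites differ → p ≈ 0.285714, d = −0.75 ln(1 − 0.380952) = 0.359679 ≈ 0.3597.
Sp2–Sp3: 7/35 sites differ → p = 0.2, d = −0.75 ln(1 − 0.266667) = 0.232617 ≈ 0.2326.

d(Sp1,Sp2) = 0.4582, d(Sp1,Sp3) = 0.3597, d(Sp2,Sp3) = 0.2326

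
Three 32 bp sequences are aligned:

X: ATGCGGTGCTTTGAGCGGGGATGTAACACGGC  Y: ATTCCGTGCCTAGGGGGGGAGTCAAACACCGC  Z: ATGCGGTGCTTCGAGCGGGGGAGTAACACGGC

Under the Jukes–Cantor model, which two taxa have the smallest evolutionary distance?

X and Z

X–Y: 11/32 differ, p = 0.344, d = 0.460.
X–Z: 3/32 differ, p = 0.094, d = 0.100.
Y–Z: 11/32 differ, p = 0.344, d = 0.460.
The smallest distance is between X and Z.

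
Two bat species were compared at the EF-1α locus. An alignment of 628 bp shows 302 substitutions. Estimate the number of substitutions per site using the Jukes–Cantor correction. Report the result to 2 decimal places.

p = 302/628 ≈ 0.480892.
d = −(3/4) ln(1 − 4p/3) = −0.75 ln(1 − 0.641189) = −0.75 ln(0.358811)
  = −0.75 × (-1.024959) = 0.768719 substitutions/site.

0.77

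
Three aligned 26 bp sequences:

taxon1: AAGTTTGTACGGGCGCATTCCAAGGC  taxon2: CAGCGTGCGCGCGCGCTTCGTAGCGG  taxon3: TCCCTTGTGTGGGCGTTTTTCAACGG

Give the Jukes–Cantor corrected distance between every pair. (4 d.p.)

taxon1–taxon2: 13/26 sites differ → p = 0.5, d = −0.75 ln(1 − 0.666667) = 0.823960 ≈ 0.8240.
taxon1–taxon3: 11/26 sites differ → p ≈ 0.423077, d = −0.75 ln(1 − 0.564103) = 0.622762 ≈ 0.6228.
taxon2–taxon3: 12/26 sites differ → p ≈ 0.461538, d = −0.75 ln(1 − 0.615384) = 0.716632 ≈ 0.7166.

d(taxon1,taxon2) = 0.8240, d(taxon1,taxon3) = 0.6228, d(taxon2,taxon3) = 0.7166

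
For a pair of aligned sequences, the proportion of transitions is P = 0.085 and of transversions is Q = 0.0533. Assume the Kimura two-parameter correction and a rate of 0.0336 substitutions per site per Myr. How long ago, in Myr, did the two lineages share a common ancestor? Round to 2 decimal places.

Under the Kimura two-parameter model, d = −½ ln(1 − 2P − Q) − ¼ ln(1 − 2Q).
1 − 2P − Q = 0.7767, giving −½ ln(0.7767) = 0.126351.
1 − 2Q = 0.8934, giving −¼ ln(0.8934) = 0.028180.
d = 0.126351 + 0.028180 = 0.154531.
Under a molecular clock d = 2μt, so t = d/(2μ) = 0.154531 / (2 × 0.0336) = 2.30 Myr.

2.30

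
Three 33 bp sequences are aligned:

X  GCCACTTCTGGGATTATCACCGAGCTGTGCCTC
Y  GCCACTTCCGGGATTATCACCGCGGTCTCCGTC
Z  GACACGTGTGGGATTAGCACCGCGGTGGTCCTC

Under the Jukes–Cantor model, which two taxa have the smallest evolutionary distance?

X and Y

X–Y: 6/33 differ, p = 0.182, d = 0.208.
X–Z: 8/33 differ, p = 0.242, d = 0.293.
Y–Z: 9/33 differ, p = 0.273, d = 0.339.
The smallest distance is between X and Y.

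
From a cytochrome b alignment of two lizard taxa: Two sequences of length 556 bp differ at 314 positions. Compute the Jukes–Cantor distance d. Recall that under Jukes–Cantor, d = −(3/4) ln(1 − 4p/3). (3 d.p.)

1.049

p = 314/556 ≈ 0.564748.
d = −(3/4) ln(1 − 4p/3) = −0.75 ln(1 − 0.752997) = −0.75 ln(0.247003)
  = −0.75 × (-1.398355) = 1.048766 substitutions/site.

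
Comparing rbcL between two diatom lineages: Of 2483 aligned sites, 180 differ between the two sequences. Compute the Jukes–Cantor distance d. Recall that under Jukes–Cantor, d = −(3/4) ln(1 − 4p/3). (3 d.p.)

p = 180/2483 ≈ 0.072493.
d = −(3/4) ln(1 − 4p/3) = −0.75 ln(1 − 0.096657) = −0.75 ln(0.903343)
  = −0.75 × (-0.101653) = 0.076240 substitutions/site.

0.076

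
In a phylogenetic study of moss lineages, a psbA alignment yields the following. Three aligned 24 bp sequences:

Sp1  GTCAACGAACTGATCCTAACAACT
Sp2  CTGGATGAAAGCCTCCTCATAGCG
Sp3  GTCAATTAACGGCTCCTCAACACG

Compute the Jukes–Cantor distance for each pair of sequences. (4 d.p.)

d(Sp1,Sp2) = 0.8240, d(Sp1,Sp3) = 0.4408, d(Sp2,Sp3) = 0.5199

Sp1–Sp2: 12/24 sites differ → p = 0.5, d = −0.75 ln(1 − 0.666667) = 0.823960 ≈ 0.8240.
Sp1–Sp3: 8/24 sites differ → p ≈ 0.333333, d = −0.75 ln(1 − 0.444444) = 0.440839 ≈ 0.4408.
Sp2–Sp3: 9/24 sites differ → p = 0.375, d = −0.75 ln(1 − 0.5) = 0.519860 ≈ 0.5199.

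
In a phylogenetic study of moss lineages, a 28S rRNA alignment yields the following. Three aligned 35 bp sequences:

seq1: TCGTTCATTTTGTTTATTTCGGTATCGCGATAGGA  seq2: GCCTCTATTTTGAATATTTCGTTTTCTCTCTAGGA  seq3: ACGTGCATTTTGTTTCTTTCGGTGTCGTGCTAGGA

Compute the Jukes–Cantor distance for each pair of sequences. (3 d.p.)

seq1–seq2: 11/35 sites differ → p ≈ 0.314286, d = −0.75 ln(1 − 0.419048) = 0.407315 ≈ 0.407.
seq1–seq3: 6/35 sites differ → p ≈ 0.171429, d = −0.75 ln(1 − 0.228572) = 0.194634 ≈ 0.195.
seq2–seq3: 12/35 sites differ → p ≈ 0.342857, d = −0.75 ln(1 − 0.457143) = 0.458182 ≈ 0.458.

d(seq1,seq2) = 0.407, d(seq1,seq3) = 0.195, d(seq2,seq3) = 0.458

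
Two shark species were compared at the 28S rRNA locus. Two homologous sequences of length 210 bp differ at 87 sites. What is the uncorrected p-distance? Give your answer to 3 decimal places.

0.414

p = 87/210 = 0.414285… ≈ 0.414 (to 3 d.p.).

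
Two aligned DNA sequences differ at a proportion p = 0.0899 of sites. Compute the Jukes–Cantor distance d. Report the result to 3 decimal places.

d = −(3/4) ln(1 − 4p/3) = −0.75 ln(1 − 0.119867) = −0.75 ln(0.880133)
  = −0.75 × (-0.127682) = 0.095762 substitutions/site.

0.096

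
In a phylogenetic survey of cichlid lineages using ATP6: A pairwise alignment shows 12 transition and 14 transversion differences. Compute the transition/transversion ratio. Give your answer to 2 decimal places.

R = 12/14 = 0.857142… ≈ 0.86 (to 2 d.p.).

0.86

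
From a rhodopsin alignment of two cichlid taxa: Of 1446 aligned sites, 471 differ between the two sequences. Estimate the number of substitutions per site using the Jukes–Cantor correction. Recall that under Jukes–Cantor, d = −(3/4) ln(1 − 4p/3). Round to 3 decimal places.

0.427

p = 471/1446 ≈ 0.325726.
d = −(3/4) ln(1 − 4p/3) = −0.75 ln(1 − 0.434301) = −0.75 ln(0.565699)
  = −0.75 × (-0.569693) = 0.427270 substitutions/site.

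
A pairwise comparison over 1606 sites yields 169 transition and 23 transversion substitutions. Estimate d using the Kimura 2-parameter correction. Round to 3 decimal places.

0.135

P = 169/1606 ≈ 0.10523 and Q = 23/1606 ≈ 0.014321.
Under the Kimura two-parameter model, d = −½ ln(1 − 2P − Q) − ¼ ln(1 − 2Q).
1 − 2P − Q = 0.775219, giving −½ ln(0.775219) = 0.127305.
1 − 2Q = 0.971358, giving −¼ ln(0.971358) = 0.007265.
d = 0.127305 + 0.007265 = 0.134570.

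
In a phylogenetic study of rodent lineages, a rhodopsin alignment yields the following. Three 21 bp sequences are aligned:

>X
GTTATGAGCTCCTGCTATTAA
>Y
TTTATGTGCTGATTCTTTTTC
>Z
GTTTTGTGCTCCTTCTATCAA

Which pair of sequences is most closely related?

X–Y: 8/21 differ, p = 0.381, d = 0.532.
X–Z: 4/21 differ, p = 0.190, d = 0.220.
Y–Z: 8/21 differ, p = 0.381, d = 0.532.
The smallest distance is between X and Z.

X and Z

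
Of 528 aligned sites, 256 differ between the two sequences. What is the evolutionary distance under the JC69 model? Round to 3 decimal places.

p = 256/528 ≈ 0.484848.
d = −(3/4) ln(1 − 4p/3) = −0.75 ln(1 − 0.646464) = −0.75 ln(0.353536)
  = −0.75 × (-1.039770) = 0.779828 substitutions/site.

0.780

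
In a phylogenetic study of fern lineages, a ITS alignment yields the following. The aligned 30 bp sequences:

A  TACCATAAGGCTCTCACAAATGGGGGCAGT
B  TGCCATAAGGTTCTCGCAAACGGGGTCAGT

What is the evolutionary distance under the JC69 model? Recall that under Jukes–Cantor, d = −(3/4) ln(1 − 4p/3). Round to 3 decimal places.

0.188

The sequences differ at 5 of 30 sites (2, 11, 16, 21, 26), so p = 5/30 ≈ 0.166667.
d = −(3/4) ln(1 − 4p/3) = −0.75 ln(1 − 0.222223) = −0.75 ln(0.777777)
  = −0.75 × (-0.251315) = 0.188486 substitutions/site.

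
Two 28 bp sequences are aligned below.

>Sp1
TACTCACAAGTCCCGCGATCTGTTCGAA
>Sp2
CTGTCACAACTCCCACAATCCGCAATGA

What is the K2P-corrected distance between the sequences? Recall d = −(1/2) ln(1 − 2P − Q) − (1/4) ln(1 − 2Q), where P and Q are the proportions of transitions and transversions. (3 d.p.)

0.655

Of 28 sites, 6 differences are transitions and 6 are transversions, so P = 6/28 ≈ 0.214286 and Q = 6/28 ≈ 0.214286.
Under the Kimura two-parameter model, d = −½ ln(1 − 2P − Q) − ¼ ln(1 − 2Q).
1 − 2P − Q = 0.357142, giving −½ ln(0.357142) = 0.514811.
1 − 2Q = 0.571428, giving −¼ ln(0.571428) = 0.139904.
d = 0.514811 + 0.139904 = 0.654715.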